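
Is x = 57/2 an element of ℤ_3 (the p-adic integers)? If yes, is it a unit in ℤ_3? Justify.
x ∈ ℤ_3 but not a unit; v_3(x) = 1 > 0

ℤ_3 = {x ∈ ℚ_3 : v_3(x) ≥ 0} and ℤ_3^× = {x ∈ ℤ_3 : v_3(x) = 0}. Here v_3(57/2) = v_3(num) − v_3(den) = 1; compare against these criteria.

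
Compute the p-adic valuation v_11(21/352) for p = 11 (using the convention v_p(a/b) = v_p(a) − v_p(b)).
v_11(21/352) = -1

Factor powers of 11 from the numerator and denominator of the reduced fraction: 21 = 11^0 · 21 and 352 = 11^1 · 32. Apply v_p(a/b) = v_p(a) − v_p(b): v_11(21/352) = 0 − 1 = -1.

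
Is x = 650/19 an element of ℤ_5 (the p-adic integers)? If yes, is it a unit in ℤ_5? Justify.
x ∈ ℤ_5 but not a unit; v_5(x) = 2 > 0

ℤ_5 = {x ∈ ℚ_5 : v_5(x) ≥ 0} and ℤ_5^× = {x ∈ ℤ_5 : v_5(x) = 0}. Here v_5(650/19) = v_5(num) − v_5(den) = 2; compare against these criteria.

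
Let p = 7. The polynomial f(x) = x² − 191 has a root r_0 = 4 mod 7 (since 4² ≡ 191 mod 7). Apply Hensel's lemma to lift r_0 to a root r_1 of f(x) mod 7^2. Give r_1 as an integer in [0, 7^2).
r_1 = 32 (mod 49)

Hensel's recurrence: r_{i+1} = r_i − f(r_i)·(f′(r_i))^{-1} mod 7^{i+2}, with f′(x) = 2x. Iterate:
  r_0 = 4 (mod 7)
  r_1 = 32 (mod 49)
Final: r_1 = 32, and one checks f(r_1) ≡ 0 mod 7^2.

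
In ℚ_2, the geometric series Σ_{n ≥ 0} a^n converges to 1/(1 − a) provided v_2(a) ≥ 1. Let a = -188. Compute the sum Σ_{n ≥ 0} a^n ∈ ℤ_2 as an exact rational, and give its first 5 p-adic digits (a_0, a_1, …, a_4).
Σ a^n = 1/(1 − a) = 1/189;  first 5 digits = (1, 0, 1, 0, 1)

v_2(a) = 2 ≥ 1, so the series converges in ℤ_2 to 1/(1 − a) = 1/(1 − (-188)) = 1/189. Expand this rational in ℤ_2: compute digits iteratively via d_i = x_i mod 2, x_{i+1} = (x_i − d_i)/2. The first 5 digits are (1, 0, 1, 0, 1).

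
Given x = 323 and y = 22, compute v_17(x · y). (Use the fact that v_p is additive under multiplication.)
v_17(7106) = 1

v_p(x) = 1 (factor: 323 = 17^1 · 19); v_p(y) = 0 (factor: 22 = 17^0 · 22). Additivity: v_p(xy) = v_p(x) + v_p(y) = 1 + 0 = 1. (Direct check: xy = 7106 = 17^1 · (418).)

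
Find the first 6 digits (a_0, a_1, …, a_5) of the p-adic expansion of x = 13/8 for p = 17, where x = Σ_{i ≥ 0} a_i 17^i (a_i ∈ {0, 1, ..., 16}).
(a_0, …, a_5) = (8, 6, 6, 6, 6, 6)

v_17(13/8) = 0 (numerator and denominator both coprime to 17), so x ∈ ℤ_17^×. Compute digits iteratively via a_i = x_i mod 17, x_{i+1} = (x_i − a_i)/17, with x_0 = x:
  x_0 = 13/8;  a_0 = 8;  x_1 = (x_0 − 8)/17 = -3/8
  x_1 = -3/8;  a_1 = 6;  x_2 = (x_1 − 6)/17 = -3/8
  x_2 = -3/8;  a_2 = 6;  x_3 = (x_2 − 6)/17 = -3/8
  x_3 = -3/8;  a_3 = 6;  x_4 = (x_3 − 6)/17 = -3/8
  x_4 = -3/8;  a_4 = 6;  x_5 = (x_4 − 6)/17 = -3/8
  x_5 = -3/8;  a_5 = 6;  x_6 = (x_5 − 6)/17 = -3/8
Digits: (8, 6, 6, 6, 6, 6).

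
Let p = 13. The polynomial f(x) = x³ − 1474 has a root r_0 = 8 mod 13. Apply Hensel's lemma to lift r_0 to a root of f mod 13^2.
r_1 = 138 (mod 169)

Hensel: r_{i+1} = r_i − f(r_i)/f′(r_i) mod 13^{i+2}, where f′(x) = 3x². Iterate:
  r_0 = 8 (mod 13)
  r_1 = 138 (mod 169)
Final: r = 138 with f(r) ≡ 0 mod 13^2.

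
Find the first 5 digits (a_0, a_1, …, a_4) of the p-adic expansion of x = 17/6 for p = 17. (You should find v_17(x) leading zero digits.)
(a_0, …, a_4) = (0, 3, 14, 2, 14)

v_17(17/6) = 1, so a_0 = ... = a_0 = 0. Factor out: x = 17^1 · u with u = 1/6 a unit in ℤ_17. Expand u iteratively via a_{v+i} = u_i mod 17, u_{i+1} = (u_i − a_{v+i})/17:
  u_0 = 1/6;  a_1 = 3;  u_1 = (u_0 − 3)/17 = -1/6
  u_1 = -1/6;  a_2 = 14;  u_2 = (u_1 − 14)/17 = -5/6
  u_2 = -5/6;  a_3 = 2;  u_3 = (u_2 − 2)/17 = -1/6
  u_3 = -1/6;  a_4 = 14;  u_4 = (u_3 − 14)/17 = -5/6
Digits: (0, 3, 14, 2, 14).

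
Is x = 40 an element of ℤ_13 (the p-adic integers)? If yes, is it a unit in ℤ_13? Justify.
x ∈ ℤ_13^× (unit); v_13(x) = 0

ℤ_13 = {x ∈ ℚ_13 : v_13(x) ≥ 0} and ℤ_13^× = {x ∈ ℤ_13 : v_13(x) = 0}. Here v_13(40) = v_13(num) − v_13(den) = 0; compare against these criteria.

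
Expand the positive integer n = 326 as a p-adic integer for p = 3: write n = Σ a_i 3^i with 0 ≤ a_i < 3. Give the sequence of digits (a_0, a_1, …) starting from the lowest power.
(a_0, a_1, …) = (2, 0, 0, 0, 1, 1)

Repeated division by 3 gives the digits low-to-high: 326 = 2 + 1·3^4 + 1·3^5. Digit sequence: (2, 0, 0, 0, 1, 1).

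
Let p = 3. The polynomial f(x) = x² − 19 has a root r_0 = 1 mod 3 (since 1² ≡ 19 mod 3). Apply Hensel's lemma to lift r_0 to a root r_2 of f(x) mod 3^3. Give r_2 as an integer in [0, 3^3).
r_2 = 10 (mod 27)

Hensel's recurrence: r_{i+1} = r_i − f(r_i)·(f′(r_i))^{-1} mod 3^{i+2}, with f′(x) = 2x. Iterate:
  r_0 = 1 (mod 3)
  r_1 = 1 (mod 9)
  r_2 = 10 (mod 27)
Final: r_2 = 10, and one checks f(r_2) ≡ 0 mod 3^3.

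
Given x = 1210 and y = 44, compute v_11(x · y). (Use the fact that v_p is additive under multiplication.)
v_11(53240) = 3

v_p(x) = 2 (factor: 1210 = 11^2 · 10); v_p(y) = 1 (factor: 44 = 11^1 · 4). Additivity: v_p(xy) = v_p(x) + v_p(y) = 2 + 1 = 3. (Direct check: xy = 53240 = 11^3 · (40).)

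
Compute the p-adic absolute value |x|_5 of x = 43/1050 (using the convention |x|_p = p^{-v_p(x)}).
|43/1050|_5 = 25

Step 1 — compute v_5(x) by factoring powers of 5 out of the numerator and denominator: v_5(43/1050) = -2. Step 2 — apply |x|_p = p^{-v_p(x)} = 5^{2} = 25.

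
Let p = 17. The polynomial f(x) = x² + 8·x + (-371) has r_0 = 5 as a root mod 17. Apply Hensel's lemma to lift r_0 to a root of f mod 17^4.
r_3 = 14472 (mod 83521)

Hensel: r_{i+1} = r_i − f(r_i)·(f′(r_i))^{-1} mod 17^{i+2}, f′(x) = 2x + 8. Iterate:
  r_0 = 5 (mod 17)
  r_1 = 22 (mod 289)
  r_2 = 4646 (mod 4913)
  r_3 = 14472 (mod 83521)
Final: r = 14472 satisfies f(r) ≡ 0 mod 17^4.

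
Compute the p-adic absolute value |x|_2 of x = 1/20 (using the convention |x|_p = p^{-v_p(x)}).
|1/20|_2 = 4

Step 1 — compute v_2(x) by factoring powers of 2 out of the numerator and denominator: v_2(1/20) = -2. Step 2 — apply |x|_p = p^{-v_p(x)} = 2^{2} = 4.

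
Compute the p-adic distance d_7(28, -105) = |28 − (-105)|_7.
d_7(28, -105) = 1/7

Step 1 — x − y = 28 − (-105) = 133. Step 2 — v_7(133) = 1 (factor: 133 = (7^1 · 19); the sign does not affect v_p). Step 3 — |x − y|_7 = 7^{-1} = 1/7.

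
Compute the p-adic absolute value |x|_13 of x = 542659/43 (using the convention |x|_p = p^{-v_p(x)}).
|542659/43|_13 = 1/28561

Step 1 — compute v_13(x) by factoring powers of 13 out of the numerator and denominator: v_13(542659/43) = 4. Step 2 — apply |x|_p = p^{-v_p(x)} = 13^{-4} = 1/28561.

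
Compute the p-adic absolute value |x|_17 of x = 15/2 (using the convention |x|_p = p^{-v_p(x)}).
|15/2|_17 = 1

Step 1 — compute v_17(x) by factoring powers of 17 out of the numerator and denominator: v_17(15/2) = 0. Step 2 — apply |x|_p = p^{-v_p(x)} = 17^{0} = 1.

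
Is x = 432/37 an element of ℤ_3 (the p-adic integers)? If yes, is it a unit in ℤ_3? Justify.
x ∈ ℤ_3 but not a unit; v_3(x) = 3 > 0

ℤ_3 = {x ∈ ℚ_3 : v_3(x) ≥ 0} and ℤ_3^× = {x ∈ ℤ_3 : v_3(x) = 0}. Here v_3(432/37) = v_3(num) − v_3(den) = 3; compare against these criteria.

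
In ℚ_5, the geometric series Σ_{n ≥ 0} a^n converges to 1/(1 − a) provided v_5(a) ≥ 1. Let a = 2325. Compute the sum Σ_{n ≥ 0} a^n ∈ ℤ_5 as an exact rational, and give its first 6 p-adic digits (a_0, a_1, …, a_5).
Σ a^n = 1/(1 − a) = -1/2324;  first 6 digits = (1, 0, 3, 3, 2, 0)

v_5(a) = 2 ≥ 1, so the series converges in ℤ_5 to 1/(1 − a) = 1/(1 − 2325) = -1/2324. Expand this rational in ℤ_5: compute digits iteratively via d_i = x_i mod 5, x_{i+1} = (x_i − d_i)/5. The first 6 digits are (1, 0, 3, 3, 2, 0).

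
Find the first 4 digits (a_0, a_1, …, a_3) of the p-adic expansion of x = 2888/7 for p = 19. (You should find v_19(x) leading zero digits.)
(a_0, …, a_3) = (0, 0, 12, 13)

v_19(2888/7) = 2, so a_0 = ... = a_1 = 0. Factor out: x = 19^2 · u with u = 8/7 a unit in ℤ_19. Expand u iteratively via a_{v+i} = u_i mod 19, u_{i+1} = (u_i − a_{v+i})/19:
  u_0 = 8/7;  a_2 = 12;  u_1 = (u_0 − 12)/19 = -4/7
  u_1 = -4/7;  a_3 = 13;  u_2 = (u_1 − 13)/19 = -5/7
Digits: (0, 0, 12, 13).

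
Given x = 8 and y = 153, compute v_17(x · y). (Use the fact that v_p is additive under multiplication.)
v_17(1224) = 1

v_p(x) = 0 (factor: 8 = 17^0 · 8); v_p(y) = 1 (factor: 153 = 17^1 · 9). Additivity: v_p(xy) = v_p(x) + v_p(y) = 0 + 1 = 1. (Direct check: xy = 1224 = 17^1 · (72).)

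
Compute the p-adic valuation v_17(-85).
v_17(-85) = 1

v_17(n) is the largest exponent k such that 17^k divides n. Factor out: -85 = -17^1 · 5. (Sign doesn't affect v_p.) So v_17(-85) = 1.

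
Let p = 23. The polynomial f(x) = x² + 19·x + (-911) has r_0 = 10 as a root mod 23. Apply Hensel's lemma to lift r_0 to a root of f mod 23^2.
r_1 = 148 (mod 529)

Hensel: r_{i+1} = r_i − f(r_i)·(f′(r_i))^{-1} mod 23^{i+2}, f′(x) = 2x + 19. Iterate:
  r_0 = 10 (mod 23)
  r_1 = 148 (mod 529)
Final: r = 148 satisfies f(r) ≡ 0 mod 23^2.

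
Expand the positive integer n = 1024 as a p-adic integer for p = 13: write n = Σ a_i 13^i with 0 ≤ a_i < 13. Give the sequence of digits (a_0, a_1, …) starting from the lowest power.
(a_0, a_1, …) = (10, 0, 6)

Repeated division by 13 gives the digits low-to-high: 1024 = 10 + 6·13^2. Digit sequence: (10, 0, 6).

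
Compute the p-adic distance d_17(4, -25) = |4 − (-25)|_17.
d_17(4, -25) = 1

Step 1 — x − y = 4 − (-25) = 29. Step 2 — v_17(29) = 0 (factor: 29 = (17^0 · 29); the sign does not affect v_p). Step 3 — |x − y|_17 = 17^{0} = 1.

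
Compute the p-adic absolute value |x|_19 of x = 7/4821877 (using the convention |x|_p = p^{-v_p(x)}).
|7/4821877|_19 = 130321

Step 1 — compute v_19(x) by factoring powers of 19 out of the numerator and denominator: v_19(7/4821877) = -4. Step 2 — apply |x|_p = p^{-v_p(x)} = 19^{4} = 130321.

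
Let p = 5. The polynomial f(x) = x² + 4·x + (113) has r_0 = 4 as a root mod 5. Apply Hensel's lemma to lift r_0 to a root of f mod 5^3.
r_2 = 119 (mod 125)

Hensel: r_{i+1} = r_i − f(r_i)·(f′(r_i))^{-1} mod 5^{i+2}, f′(x) = 2x + 4. Iterate:
  r_0 = 4 (mod 5)
  r_1 = 19 (mod 25)
  r_2 = 119 (mod 125)
Final: r = 119 satisfies f(r) ≡ 0 mod 5^3.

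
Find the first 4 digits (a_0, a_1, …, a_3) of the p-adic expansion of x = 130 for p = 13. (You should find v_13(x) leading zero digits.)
(a_0, …, a_3) = (0, 10, 0, 0)

v_13(130) = 1, so a_0 = ... = a_0 = 0. Factor out: x = 13^1 · u with u = 10 a unit in ℤ_13. Expand u iteratively via a_{v+i} = u_i mod 13, u_{i+1} = (u_i − a_{v+i})/13:
  u_0 = 10;  a_1 = 10;  u_1 = (u_0 − 10)/13 = 0
  u_1 = 0;  a_2 = 0;  u_2 = (u_1 − 0)/13 = 0
  u_2 = 0;  a_3 = 0;  u_3 = (u_2 − 0)/13 = 0
Digits: (0, 10, 0, 0).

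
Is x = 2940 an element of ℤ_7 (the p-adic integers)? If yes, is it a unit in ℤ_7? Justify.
x ∈ ℤ_7 but not a unit; v_7(x) = 2 > 0

ℤ_7 = {x ∈ ℚ_7 : v_7(x) ≥ 0} and ℤ_7^× = {x ∈ ℤ_7 : v_7(x) = 0}. Here v_7(2940) = v_7(num) − v_7(den) = 2; compare against these criteria.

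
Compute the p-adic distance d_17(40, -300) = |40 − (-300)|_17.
d_17(40, -300) = 1/17

Step 1 — x − y = 40 − (-300) = 340. Step 2 — v_17(340) = 1 (factor: 340 = (17^1 · 20); the sign does not affect v_p). Step 3 — |x − y|_17 = 17^{-1} = 1/17.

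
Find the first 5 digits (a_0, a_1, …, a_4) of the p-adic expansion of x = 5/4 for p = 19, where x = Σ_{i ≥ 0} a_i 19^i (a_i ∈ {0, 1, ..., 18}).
(a_0, …, a_4) = (6, 14, 4, 14, 4)

v_19(5/4) = 0 (numerator and denominator both coprime to 19), so x ∈ ℤ_19^×. Compute digits iteratively via a_i = x_i mod 19, x_{i+1} = (x_i − a_i)/19, with x_0 = x:
  x_0 = 5/4;  a_0 = 6;  x_1 = (x_0 − 6)/19 = -1/4
  x_1 = -1/4;  a_1 = 14;  x_2 = (x_1 − 14)/19 = -3/4
  x_2 = -3/4;  a_2 = 4;  x_3 = (x_2 − 4)/19 = -1/4
  x_3 = -1/4;  a_3 = 14;  x_4 = (x_3 − 14)/19 = -3/4
  x_4 = -3/4;  a_4 = 4;  x_5 = (x_4 − 4)/19 = -1/4
Digits: (6, 14, 4, 14, 4).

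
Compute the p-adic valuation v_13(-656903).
v_13(-656903) = 4

v_13(n) is the largest exponent k such that 13^k divides n. Factor out: -656903 = -13^4 · 23. (Sign doesn't affect v_p.) So v_13(-656903) = 4.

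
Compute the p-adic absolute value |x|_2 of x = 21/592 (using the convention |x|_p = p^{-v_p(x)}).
|21/592|_2 = 16

Step 1 — compute v_2(x) by factoring powers of 2 out of the numerator and denominator: v_2(21/592) = -4. Step 2 — apply |x|_p = p^{-v_p(x)} = 2^{4} = 16.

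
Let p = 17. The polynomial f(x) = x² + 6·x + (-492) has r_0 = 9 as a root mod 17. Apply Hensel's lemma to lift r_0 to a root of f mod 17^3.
r_2 = 2372 (mod 4913)

Hensel: r_{i+1} = r_i − f(r_i)·(f′(r_i))^{-1} mod 17^{i+2}, f′(x) = 2x + 6. Iterate:
  r_0 = 9 (mod 17)
  r_1 = 60 (mod 289)
  r_2 = 2372 (mod 4913)
Final: r = 2372 satisfies f(r) ≡ 0 mod 17^3.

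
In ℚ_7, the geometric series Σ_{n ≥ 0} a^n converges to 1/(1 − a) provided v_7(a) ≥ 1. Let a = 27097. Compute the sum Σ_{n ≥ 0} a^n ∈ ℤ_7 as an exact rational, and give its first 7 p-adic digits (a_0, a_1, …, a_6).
Σ a^n = 1/(1 − a) = -1/27096;  first 7 digits = (1, 0, 0, 2, 4, 1, 4)

v_7(a) = 3 ≥ 1, so the series converges in ℤ_7 to 1/(1 − a) = 1/(1 − 27097) = -1/27096. Expand this rational in ℤ_7: compute digits iteratively via d_i = x_i mod 7, x_{i+1} = (x_i − d_i)/7. The first 7 digits are (1, 0, 0, 2, 4, 1, 4).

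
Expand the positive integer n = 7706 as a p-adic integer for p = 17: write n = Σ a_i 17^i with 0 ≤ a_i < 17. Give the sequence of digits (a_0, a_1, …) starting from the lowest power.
(a_0, a_1, …) = (5, 11, 9, 1)

Repeated division by 17 gives the digits low-to-high: 7706 = 5 + 11·17^1 + 9·17^2 + 1·17^3. Digit sequence: (5, 11, 9, 1).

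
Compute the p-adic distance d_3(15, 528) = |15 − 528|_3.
d_3(15, 528) = 1/27

Step 1 — x − y = 15 − 528 = -513. Step 2 — v_3(-513) = 3 (factor: -513 = −(3^3 · 19); the sign does not affect v_p). Step 3 — |x − y|_3 = 3^{-3} = 1/27.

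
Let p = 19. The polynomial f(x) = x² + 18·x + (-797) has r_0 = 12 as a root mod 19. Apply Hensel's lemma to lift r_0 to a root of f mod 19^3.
r_2 = 3280 (mod 6859)

Hensel: r_{i+1} = r_i − f(r_i)·(f′(r_i))^{-1} mod 19^{i+2}, f′(x) = 2x + 18. Iterate:
  r_0 = 12 (mod 19)
  r_1 = 31 (mod 361)
  r_2 = 3280 (mod 6859)
Final: r = 3280 satisfies f(r) ≡ 0 mod 19^3.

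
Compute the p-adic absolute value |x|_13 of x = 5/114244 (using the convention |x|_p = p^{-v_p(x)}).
|5/114244|_13 = 28561

Step 1 — compute v_13(x) by factoring powers of 13 out of the numerator and denominator: v_13(5/114244) = -4. Step 2 — apply |x|_p = p^{-v_p(x)} = 13^{4} = 28561.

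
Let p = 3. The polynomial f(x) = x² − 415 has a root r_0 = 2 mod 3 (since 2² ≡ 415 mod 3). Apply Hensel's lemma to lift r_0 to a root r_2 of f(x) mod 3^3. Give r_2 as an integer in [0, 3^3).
r_2 = 8 (mod 27)

Hensel's recurrence: r_{i+1} = r_i − f(r_i)·(f′(r_i))^{-1} mod 3^{i+2}, with f′(x) = 2x. Iterate:
  r_0 = 2 (mod 3)
  r_1 = 8 (mod 9)
  r_2 = 8 (mod 27)
Final: r_2 = 8, and one checks f(r_2) ≡ 0 mod 3^3.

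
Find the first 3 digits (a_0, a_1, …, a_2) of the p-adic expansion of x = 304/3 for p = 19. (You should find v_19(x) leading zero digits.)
(a_0, …, a_2) = (0, 18, 12)

v_19(304/3) = 1, so a_0 = ... = a_0 = 0. Factor out: x = 19^1 · u with u = 16/3 a unit in ℤ_19. Expand u iteratively via a_{v+i} = u_i mod 19, u_{i+1} = (u_i − a_{v+i})/19:
  u_0 = 16/3;  a_1 = 18;  u_1 = (u_0 − 18)/19 = -2/3
  u_1 = -2/3;  a_2 = 12;  u_2 = (u_1 − 12)/19 = -2/3
Digits: (0, 18, 12).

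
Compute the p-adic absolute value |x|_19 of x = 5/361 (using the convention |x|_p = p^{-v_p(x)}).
|5/361|_19 = 361

Step 1 — compute v_19(x) by factoring powers of 19 out of the numerator and denominator: v_19(5/361) = -2. Step 2 — apply |x|_p = p^{-v_p(x)} = 19^{2} = 361.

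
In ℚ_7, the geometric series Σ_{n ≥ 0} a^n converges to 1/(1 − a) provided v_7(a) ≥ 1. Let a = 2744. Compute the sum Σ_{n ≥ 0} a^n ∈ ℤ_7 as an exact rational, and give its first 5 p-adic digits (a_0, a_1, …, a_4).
Σ a^n = 1/(1 − a) = -1/2743;  first 5 digits = (1, 0, 0, 1, 1)

v_7(a) = 3 ≥ 1, so the series converges in ℤ_7 to 1/(1 − a) = 1/(1 − 2744) = -1/2743. Expand this rational in ℤ_7: compute digits iteratively via d_i = x_i mod 7, x_{i+1} = (x_i − d_i)/7. The first 5 digits are (1, 0, 0, 1, 1).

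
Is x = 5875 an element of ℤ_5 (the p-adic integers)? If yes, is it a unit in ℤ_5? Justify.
x ∈ ℤ_5 but not a unit; v_5(x) = 3 > 0

ℤ_5 = {x ∈ ℚ_5 : v_5(x) ≥ 0} and ℤ_5^× = {x ∈ ℤ_5 : v_5(x) = 0}. Here v_5(5875) = v_5(num) − v_5(den) = 3; compare against these criteria.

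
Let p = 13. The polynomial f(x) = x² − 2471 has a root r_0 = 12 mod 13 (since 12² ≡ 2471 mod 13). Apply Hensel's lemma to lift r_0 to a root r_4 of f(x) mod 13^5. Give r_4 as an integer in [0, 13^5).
r_4 = 276938 (mod 371293)

Hensel's recurrence: r_{i+1} = r_i − f(r_i)·(f′(r_i))^{-1} mod 13^{i+2}, with f′(x) = 2x. Iterate:
  r_0 = 12 (mod 13)
  r_1 = 116 (mod 169)
  r_2 = 116 (mod 2197)
  r_3 = 19889 (mod 28561)
  r_4 = 276938 (mod 371293)
Final: r_4 = 276938, and one checks f(r_4) ≡ 0 mod 13^5.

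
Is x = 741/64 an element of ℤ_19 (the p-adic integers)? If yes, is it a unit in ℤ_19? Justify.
x ∈ ℤ_19 but not a unit; v_19(x) = 1 > 0

ℤ_19 = {x ∈ ℚ_19 : v_19(x) ≥ 0} and ℤ_19^× = {x ∈ ℤ_19 : v_19(x) = 0}. Here v_19(741/64) = v_19(num) − v_19(den) = 1; compare against these criteria.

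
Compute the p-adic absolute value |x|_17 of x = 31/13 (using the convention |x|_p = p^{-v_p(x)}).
|31/13|_17 = 1

Step 1 — compute v_17(x) by factoring powers of 17 out of the numerator and denominator: v_17(31/13) = 0. Step 2 — apply |x|_p = p^{-v_p(x)} = 17^{0} = 1.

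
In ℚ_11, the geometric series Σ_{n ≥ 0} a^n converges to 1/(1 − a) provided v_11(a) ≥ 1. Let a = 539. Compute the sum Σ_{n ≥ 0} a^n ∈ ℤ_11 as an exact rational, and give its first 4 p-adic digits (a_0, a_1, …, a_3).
Σ a^n = 1/(1 − a) = -1/538;  first 4 digits = (1, 5, 7, 2)

v_11(a) = 1 ≥ 1, so the series converges in ℤ_11 to 1/(1 − a) = 1/(1 − 539) = -1/538. Expand this rational in ℤ_11: compute digits iteratively via d_i = x_i mod 11, x_{i+1} = (x_i − d_i)/11. The first 4 digits are (1, 5, 7, 2).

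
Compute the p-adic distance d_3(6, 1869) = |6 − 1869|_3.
d_3(6, 1869) = 1/81

Step 1 — x − y = 6 − 1869 = -1863. Step 2 — v_3(-1863) = 4 (factor: -1863 = −(3^4 · 23); the sign does not affect v_p). Step 3 — |x − y|_3 = 3^{-4} = 1/81.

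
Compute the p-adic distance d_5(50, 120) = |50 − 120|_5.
d_5(50, 120) = 1/5

Step 1 — x − y = 50 − 120 = -70. Step 2 — v_5(-70) = 1 (factor: -70 = −(5^1 · 14); the sign does not affect v_p). Step 3 — |x − y|_5 = 5^{-1} = 1/5.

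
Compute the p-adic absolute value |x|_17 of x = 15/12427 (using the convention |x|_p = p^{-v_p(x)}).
|15/12427|_17 = 289

Step 1 — compute v_17(x) by factoring powers of 17 out of the numerator and denominator: v_17(15/12427) = -2. Step 2 — apply |x|_p = p^{-v_p(x)} = 17^{2} = 289.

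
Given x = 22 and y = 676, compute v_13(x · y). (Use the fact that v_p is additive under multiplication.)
v_13(14872) = 2

v_p(x) = 0 (factor: 22 = 13^0 · 22); v_p(y) = 2 (factor: 676 = 13^2 · 4). Additivity: v_p(xy) = v_p(x) + v_p(y) = 0 + 2 = 2. (Direct check: xy = 14872 = 13^2 · (88).)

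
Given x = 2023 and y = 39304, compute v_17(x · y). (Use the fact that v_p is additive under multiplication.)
v_17(79511992) = 5

v_p(x) = 2 (factor: 2023 = 17^2 · 7); v_p(y) = 3 (factor: 39304 = 17^3 · 8). Additivity: v_p(xy) = v_p(x) + v_p(y) = 2 + 3 = 5. (Direct check: xy = 79511992 = 17^5 · (56).)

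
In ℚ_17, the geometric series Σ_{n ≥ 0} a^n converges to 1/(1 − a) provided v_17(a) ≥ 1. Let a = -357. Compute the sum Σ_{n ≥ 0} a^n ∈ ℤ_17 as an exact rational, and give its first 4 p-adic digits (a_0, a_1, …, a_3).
Σ a^n = 1/(1 − a) = 1/358;  first 4 digits = (1, 13, 14, 12)

v_17(a) = 1 ≥ 1, so the series converges in ℤ_17 to 1/(1 − a) = 1/(1 − (-357)) = 1/358. Expand this rational in ℤ_17: compute digits iteratively via d_i = x_i mod 17, x_{i+1} = (x_i − d_i)/17. The first 4 digits are (1, 13, 14, 12).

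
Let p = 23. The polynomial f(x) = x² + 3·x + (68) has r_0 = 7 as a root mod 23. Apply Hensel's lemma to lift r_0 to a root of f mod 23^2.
r_1 = 30 (mod 529)

Hensel: r_{i+1} = r_i − f(r_i)·(f′(r_i))^{-1} mod 23^{i+2}, f′(x) = 2x + 3. Iterate:
  r_0 = 7 (mod 23)
  r_1 = 30 (mod 529)
Final: r = 30 satisfies f(r) ≡ 0 mod 23^2.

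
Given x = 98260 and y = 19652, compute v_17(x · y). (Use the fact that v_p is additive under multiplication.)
v_17(1931005520) = 6

v_p(x) = 3 (factor: 98260 = 17^3 · 20); v_p(y) = 3 (factor: 19652 = 17^3 · 4). Additivity: v_p(xy) = v_p(x) + v_p(y) = 3 + 3 = 6. (Direct check: xy = 1931005520 = 17^6 · (80).)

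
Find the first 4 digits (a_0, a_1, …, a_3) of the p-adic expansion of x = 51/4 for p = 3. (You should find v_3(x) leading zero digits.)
(a_0, …, a_3) = (0, 2, 0, 1)

v_3(51/4) = 1, so a_0 = ... = a_0 = 0. Factor out: x = 3^1 · u with u = 17/4 a unit in ℤ_3. Expand u iteratively via a_{v+i} = u_i mod 3, u_{i+1} = (u_i − a_{v+i})/3:
  u_0 = 17/4;  a_1 = 2;  u_1 = (u_0 − 2)/3 = 3/4
  u_1 = 3/4;  a_2 = 0;  u_2 = (u_1 − 0)/3 = 1/4
  u_2 = 1/4;  a_3 = 1;  u_3 = (u_2 − 1)/3 = -1/4
Digits: (0, 2, 0, 1).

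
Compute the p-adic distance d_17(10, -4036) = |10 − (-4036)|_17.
d_17(10, -4036) = 1/289

Step 1 — x − y = 10 − (-4036) = 4046. Step 2 — v_17(4046) = 2 (factor: 4046 = (17^2 · 14); the sign does not affect v_p). Step 3 — |x − y|_17 = 17^{-2} = 1/289.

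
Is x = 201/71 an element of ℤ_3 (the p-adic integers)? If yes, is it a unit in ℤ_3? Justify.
x ∈ ℤ_3 but not a unit; v_3(x) = 1 > 0

ℤ_3 = {x ∈ ℚ_3 : v_3(x) ≥ 0} and ℤ_3^× = {x ∈ ℤ_3 : v_3(x) = 0}. Here v_3(201/71) = v_3(num) − v_3(den) = 1; compare against these criteria.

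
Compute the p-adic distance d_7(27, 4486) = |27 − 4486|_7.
d_7(27, 4486) = 1/343

Step 1 — x − y = 27 − 4486 = -4459. Step 2 — v_7(-4459) = 3 (factor: -4459 = −(7^3 · 13); the sign does not affect v_p). Step 3 — |x − y|_7 = 7^{-3} = 1/343.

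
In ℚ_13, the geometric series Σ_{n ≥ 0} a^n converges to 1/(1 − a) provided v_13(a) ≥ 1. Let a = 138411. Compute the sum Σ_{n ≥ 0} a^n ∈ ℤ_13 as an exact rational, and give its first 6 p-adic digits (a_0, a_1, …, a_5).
Σ a^n = 1/(1 − a) = -1/138410;  first 6 digits = (1, 0, 0, 11, 4, 0)

v_13(a) = 3 ≥ 1, so the series converges in ℤ_13 to 1/(1 − a) = 1/(1 − 138411) = -1/138410. Expand this rational in ℤ_13: compute digits iteratively via d_i = x_i mod 13, x_{i+1} = (x_i − d_i)/13. The first 6 digits are (1, 0, 0, 11, 4, 0).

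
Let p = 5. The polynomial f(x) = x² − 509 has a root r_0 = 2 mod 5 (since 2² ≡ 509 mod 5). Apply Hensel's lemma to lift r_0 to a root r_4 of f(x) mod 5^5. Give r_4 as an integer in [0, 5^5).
r_4 = 1997 (mod 3125)

Hensel's recurrence: r_{i+1} = r_i − f(r_i)·(f′(r_i))^{-1} mod 5^{i+2}, with f′(x) = 2x. Iterate:
  r_0 = 2 (mod 5)
  r_1 = 22 (mod 25)
  r_2 = 122 (mod 125)
  r_3 = 122 (mod 625)
  r_4 = 1997 (mod 3125)
Final: r_4 = 1997, and one checks f(r_4) ≡ 0 mod 5^5.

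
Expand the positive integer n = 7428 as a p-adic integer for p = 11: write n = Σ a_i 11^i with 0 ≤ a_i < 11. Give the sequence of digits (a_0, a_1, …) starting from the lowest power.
(a_0, a_1, …) = (3, 4, 6, 5)

Repeated division by 11 gives the digits low-to-high: 7428 = 3 + 4·11^1 + 6·11^2 + 5·11^3. Digit sequence: (3, 4, 6, 5).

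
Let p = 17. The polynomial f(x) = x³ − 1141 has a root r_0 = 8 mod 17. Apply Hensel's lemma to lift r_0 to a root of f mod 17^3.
r_2 = 943 (mod 4913)

Hensel: r_{i+1} = r_i − f(r_i)/f′(r_i) mod 17^{i+2}, where f′(x) = 3x². Iterate:
  r_0 = 8 (mod 17)
  r_1 = 76 (mod 289)
  r_2 = 943 (mod 4913)
Final: r = 943 with f(r) ≡ 0 mod 17^3.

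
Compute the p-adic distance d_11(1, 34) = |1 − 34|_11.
d_11(1, 34) = 1/11

Step 1 — x − y = 1 − 34 = -33. Step 2 — v_11(-33) = 1 (factor: -33 = −(11^1 · 3); the sign does not affect v_p). Step 3 — |x − y|_11 = 11^{-1} = 1/11.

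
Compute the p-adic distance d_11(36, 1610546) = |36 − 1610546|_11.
d_11(36, 1610546) = 1/161051

Step 1 — x − y = 36 − 1610546 = -1610510. Step 2 — v_11(-1610510) = 5 (factor: -1610510 = −(11^5 · 10); the sign does not affect v_p). Step 3 — |x − y|_11 = 11^{-5} = 1/161051.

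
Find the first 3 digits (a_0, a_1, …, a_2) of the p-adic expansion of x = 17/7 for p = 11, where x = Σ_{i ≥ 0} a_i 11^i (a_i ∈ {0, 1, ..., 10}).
(a_0, …, a_2) = (4, 3, 6)

v_11(17/7) = 0 (numerator and denominator both coprime to 11), so x ∈ ℤ_11^×. Compute digits iteratively via a_i = x_i mod 11, x_{i+1} = (x_i − a_i)/11, with x_0 = x:
  x_0 = 17/7;  a_0 = 4;  x_1 = (x_0 − 4)/11 = -1/7
  x_1 = -1/7;  a_1 = 3;  x_2 = (x_1 − 3)/11 = -2/7
  x_2 = -2/7;  a_2 = 6;  x_3 = (x_2 − 6)/11 = -4/7
Digits: (4, 3, 6).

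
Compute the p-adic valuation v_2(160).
v_2(160) = 5

v_2(n) is the largest exponent k such that 2^k divides n. Factor out: 160 = 2^5 · 5. (Sign doesn't affect v_p.) So v_2(160) = 5.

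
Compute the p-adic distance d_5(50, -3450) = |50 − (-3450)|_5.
d_5(50, -3450) = 1/125

Step 1 — x − y = 50 − (-3450) = 3500. Step 2 — v_5(3500) = 3 (factor: 3500 = (5^3 · 28); the sign does not affect v_p). Step 3 — |x − y|_5 = 5^{-3} = 1/125.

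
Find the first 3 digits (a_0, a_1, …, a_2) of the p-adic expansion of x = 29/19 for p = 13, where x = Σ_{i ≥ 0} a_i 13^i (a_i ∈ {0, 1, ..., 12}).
(a_0, …, a_2) = (7, 3, 10)

v_13(29/19) = 0 (numerator and denominator both coprime to 13), so x ∈ ℤ_13^×. Compute digits iteratively via a_i = x_i mod 13, x_{i+1} = (x_i − a_i)/13, with x_0 = x:
  x_0 = 29/19;  a_0 = 7;  x_1 = (x_0 − 7)/13 = -8/19
  x_1 = -8/19;  a_1 = 3;  x_2 = (x_1 − 3)/13 = -5/19
  x_2 = -5/19;  a_2 = 10;  x_3 = (x_2 − 10)/13 = -15/19
Digits: (7, 3, 10).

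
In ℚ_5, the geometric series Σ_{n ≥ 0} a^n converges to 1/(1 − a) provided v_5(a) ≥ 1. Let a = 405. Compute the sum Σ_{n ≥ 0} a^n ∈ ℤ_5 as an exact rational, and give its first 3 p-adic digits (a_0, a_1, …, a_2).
Σ a^n = 1/(1 − a) = -1/404;  first 3 digits = (1, 1, 2)

v_5(a) = 1 ≥ 1, so the series converges in ℤ_5 to 1/(1 − a) = 1/(1 − 405) = -1/404. Expand this rational in ℤ_5: compute digits iteratively via d_i = x_i mod 5, x_{i+1} = (x_i − d_i)/5. The first 3 digits are (1, 1, 2).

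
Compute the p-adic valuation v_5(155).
v_5(155) = 1

v_5(n) is the largest exponent k such that 5^k divides n. Factor out: 155 = 5^1 · 31. (Sign doesn't affect v_p.) So v_5(155) = 1.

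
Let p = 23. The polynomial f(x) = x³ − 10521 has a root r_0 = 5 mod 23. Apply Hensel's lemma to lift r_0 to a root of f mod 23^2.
r_1 = 327 (mod 529)

Hensel: r_{i+1} = r_i − f(r_i)/f′(r_i) mod 23^{i+2}, where f′(x) = 3x². Iterate:
  r_0 = 5 (mod 23)
  r_1 = 327 (mod 529)
Final: r = 327 with f(r) ≡ 0 mod 23^2.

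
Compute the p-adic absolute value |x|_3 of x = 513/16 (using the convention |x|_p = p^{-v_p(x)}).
|513/16|_3 = 1/27

Step 1 — compute v_3(x) by factoring powers of 3 out of the numerator and denominator: v_3(513/16) = 3. Step 2 — apply |x|_p = p^{-v_p(x)} = 3^{-3} = 1/27.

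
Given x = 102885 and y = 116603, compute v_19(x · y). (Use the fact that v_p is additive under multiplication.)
v_19(11996699655) = 6

v_p(x) = 3 (factor: 102885 = 19^3 · 15); v_p(y) = 3 (factor: 116603 = 19^3 · 17). Additivity: v_p(xy) = v_p(x) + v_p(y) = 3 + 3 = 6. (Direct check: xy = 11996699655 = 19^6 · (255).)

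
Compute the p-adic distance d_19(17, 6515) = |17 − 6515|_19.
d_19(17, 6515) = 1/361

Step 1 — x − y = 17 − 6515 = -6498. Step 2 — v_19(-6498) = 2 (factor: -6498 = −(19^2 · 18); the sign does not affect v_p). Step 3 — |x − y|_19 = 19^{-2} = 1/361.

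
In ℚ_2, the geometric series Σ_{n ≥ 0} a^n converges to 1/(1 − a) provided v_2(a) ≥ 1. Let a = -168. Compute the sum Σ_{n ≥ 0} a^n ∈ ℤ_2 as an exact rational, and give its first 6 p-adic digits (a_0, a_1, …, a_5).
Σ a^n = 1/(1 − a) = 1/169;  first 6 digits = (1, 0, 0, 1, 1, 0)

v_2(a) = 3 ≥ 1, so the series converges in ℤ_2 to 1/(1 − a) = 1/(1 − (-168)) = 1/169. Expand this rational in ℤ_2: compute digits iteratively via d_i = x_i mod 2, x_{i+1} = (x_i − d_i)/2. The first 6 digits are (1, 0, 0, 1, 1, 0).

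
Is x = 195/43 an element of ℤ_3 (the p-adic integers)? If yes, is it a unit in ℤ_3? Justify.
x ∈ ℤ_3 but not a unit; v_3(x) = 1 > 0

ℤ_3 = {x ∈ ℚ_3 : v_3(x) ≥ 0} and ℤ_3^× = {x ∈ ℤ_3 : v_3(x) = 0}. Here v_3(195/43) = v_3(num) − v_3(den) = 1; compare against these criteria.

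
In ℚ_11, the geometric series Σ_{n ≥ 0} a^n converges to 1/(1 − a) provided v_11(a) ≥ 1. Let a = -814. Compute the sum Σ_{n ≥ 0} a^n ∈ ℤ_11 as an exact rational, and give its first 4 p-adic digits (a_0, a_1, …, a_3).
Σ a^n = 1/(1 − a) = 1/815;  first 4 digits = (1, 3, 2, 7)

v_11(a) = 1 ≥ 1, so the series converges in ℤ_11 to 1/(1 − a) = 1/(1 − (-814)) = 1/815. Expand this rational in ℤ_11: compute digits iteratively via d_i = x_i mod 11, x_{i+1} = (x_i − d_i)/11. The first 4 digits are (1, 3, 2, 7).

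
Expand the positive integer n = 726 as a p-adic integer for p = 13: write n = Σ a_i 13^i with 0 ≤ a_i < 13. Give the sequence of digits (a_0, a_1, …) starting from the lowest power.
(a_0, a_1, …) = (11, 3, 4)

Repeated division by 13 gives the digits low-to-high: 726 = 11 + 3·13^1 + 4·13^2. Digit sequence: (11, 3, 4).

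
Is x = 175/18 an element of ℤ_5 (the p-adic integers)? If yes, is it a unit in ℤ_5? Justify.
x ∈ ℤ_5 but not a unit; v_5(x) = 2 > 0

ℤ_5 = {x ∈ ℚ_5 : v_5(x) ≥ 0} and ℤ_5^× = {x ∈ ℤ_5 : v_5(x) = 0}. Here v_5(175/18) = v_5(num) − v_5(den) = 2; compare against these criteria.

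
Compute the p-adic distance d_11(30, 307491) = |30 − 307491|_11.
d_11(30, 307491) = 1/14641

Step 1 — x − y = 30 − 307491 = -307461. Step 2 — v_11(-307461) = 4 (factor: -307461 = −(11^4 · 21); the sign does not affect v_p). Step 3 — |x − y|_11 = 11^{-4} = 1/14641.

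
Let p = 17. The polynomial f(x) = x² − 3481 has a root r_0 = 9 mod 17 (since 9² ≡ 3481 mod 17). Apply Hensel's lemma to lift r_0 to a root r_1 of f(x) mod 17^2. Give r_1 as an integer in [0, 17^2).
r_1 = 230 (mod 289)

Hensel's recurrence: r_{i+1} = r_i − f(r_i)·(f′(r_i))^{-1} mod 17^{i+2}, with f′(x) = 2x. Iterate:
  r_0 = 9 (mod 17)
  r_1 = 230 (mod 289)
Final: r_1 = 230, and one checks f(r_1) ≡ 0 mod 17^2.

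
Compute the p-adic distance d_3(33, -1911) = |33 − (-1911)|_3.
d_3(33, -1911) = 1/243

Step 1 — x − y = 33 − (-1911) = 1944. Step 2 — v_3(1944) = 5 (factor: 1944 = (3^5 · 8); the sign does not affect v_p). Step 3 — |x − y|_3 = 3^{-5} = 1/243.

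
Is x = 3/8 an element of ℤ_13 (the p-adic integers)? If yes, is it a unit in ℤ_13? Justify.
x ∈ ℤ_13^× (unit); v_13(x) = 0

ℤ_13 = {x ∈ ℚ_13 : v_13(x) ≥ 0} and ℤ_13^× = {x ∈ ℤ_13 : v_13(x) = 0}. Here v_13(3/8) = v_13(num) − v_13(den) = 0; compare against these criteria.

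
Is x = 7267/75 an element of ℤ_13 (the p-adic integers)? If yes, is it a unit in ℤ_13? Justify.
x ∈ ℤ_13 but not a unit; v_13(x) = 2 > 0

ℤ_13 = {x ∈ ℚ_13 : v_13(x) ≥ 0} and ℤ_13^× = {x ∈ ℤ_13 : v_13(x) = 0}. Here v_13(7267/75) = v_13(num) − v_13(den) = 2; compare against these criteria.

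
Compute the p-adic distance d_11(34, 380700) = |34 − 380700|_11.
d_11(34, 380700) = 1/14641

Step 1 — x − y = 34 − 380700 = -380666. Step 2 — v_11(-380666) = 4 (factor: -380666 = −(11^4 · 26); the sign does not affect v_p). Step 3 — |x − y|_11 = 11^{-4} = 1/14641.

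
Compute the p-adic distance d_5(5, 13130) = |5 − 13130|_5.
d_5(5, 13130) = 1/625

Step 1 — x − y = 5 − 13130 = -13125. Step 2 — v_5(-13125) = 4 (factor: -13125 = −(5^4 · 21); the sign does not affect v_p). Step 3 — |x − y|_5 = 5^{-4} = 1/625.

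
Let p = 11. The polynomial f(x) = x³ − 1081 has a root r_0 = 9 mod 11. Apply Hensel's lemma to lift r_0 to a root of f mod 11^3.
r_2 = 1087 (mod 1331)

Hensel: r_{i+1} = r_i − f(r_i)/f′(r_i) mod 11^{i+2}, where f′(x) = 3x². Iterate:
  r_0 = 9 (mod 11)
  r_1 = 119 (mod 121)
  r_2 = 1087 (mod 1331)
Final: r = 1087 with f(r) ≡ 0 mod 11^3.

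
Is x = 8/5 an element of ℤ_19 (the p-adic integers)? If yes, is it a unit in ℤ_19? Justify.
x ∈ ℤ_19^× (unit); v_19(x) = 0

ℤ_19 = {x ∈ ℚ_19 : v_19(x) ≥ 0} and ℤ_19^× = {x ∈ ℤ_19 : v_19(x) = 0}. Here v_19(8/5) = v_19(num) − v_19(den) = 0; compare against these criteria.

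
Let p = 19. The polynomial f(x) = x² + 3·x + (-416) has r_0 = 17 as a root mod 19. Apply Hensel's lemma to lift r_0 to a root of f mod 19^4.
r_3 = 64560 (mod 130321)

Hensel: r_{i+1} = r_i − f(r_i)·(f′(r_i))^{-1} mod 19^{i+2}, f′(x) = 2x + 3. Iterate:
  r_0 = 17 (mod 19)
  r_1 = 302 (mod 361)
  r_2 = 2829 (mod 6859)
  r_3 = 64560 (mod 130321)
Final: r = 64560 satisfies f(r) ≡ 0 mod 19^4.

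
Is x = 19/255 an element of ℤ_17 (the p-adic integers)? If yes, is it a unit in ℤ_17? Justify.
x ∉ ℤ_17 (v_17(x) = -1 < 0)

ℤ_17 = {x ∈ ℚ_17 : v_17(x) ≥ 0} and ℤ_17^× = {x ∈ ℤ_17 : v_17(x) = 0}. Here v_17(19/255) = v_17(num) − v_17(den) = -1; compare against these criteria.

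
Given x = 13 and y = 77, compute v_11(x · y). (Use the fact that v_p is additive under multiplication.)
v_11(1001) = 1

v_p(x) = 0 (factor: 13 = 11^0 · 13); v_p(y) = 1 (factor: 77 = 11^1 · 7). Additivity: v_p(xy) = v_p(x) + v_p(y) = 0 + 1 = 1. (Direct check: xy = 1001 = 11^1 · (91).)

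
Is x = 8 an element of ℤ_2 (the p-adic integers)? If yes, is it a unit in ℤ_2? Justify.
x ∈ ℤ_2 but not a unit; v_2(x) = 3 > 0

ℤ_2 = {x ∈ ℚ_2 : v_2(x) ≥ 0} and ℤ_2^× = {x ∈ ℤ_2 : v_2(x) = 0}. Here v_2(8) = v_2(num) − v_2(den) = 3; compare against these criteria.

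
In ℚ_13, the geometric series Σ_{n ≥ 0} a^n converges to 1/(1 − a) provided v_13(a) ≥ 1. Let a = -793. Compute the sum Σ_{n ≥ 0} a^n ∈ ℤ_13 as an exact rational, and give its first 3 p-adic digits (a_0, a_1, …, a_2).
Σ a^n = 1/(1 − a) = 1/794;  first 3 digits = (1, 4, 11)

v_13(a) = 1 ≥ 1, so the series converges in ℤ_13 to 1/(1 − a) = 1/(1 − (-793)) = 1/794. Expand this rational in ℤ_13: compute digits iteratively via d_i = x_i mod 13, x_{i+1} = (x_i − d_i)/13. The first 3 digits are (1, 4, 11).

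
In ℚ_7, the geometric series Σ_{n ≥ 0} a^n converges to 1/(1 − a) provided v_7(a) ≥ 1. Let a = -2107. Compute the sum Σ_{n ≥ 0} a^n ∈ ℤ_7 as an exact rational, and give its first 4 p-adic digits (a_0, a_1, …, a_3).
Σ a^n = 1/(1 − a) = 1/2108;  first 4 digits = (1, 0, 6, 0)

v_7(a) = 2 ≥ 1, so the series converges in ℤ_7 to 1/(1 − a) = 1/(1 − (-2107)) = 1/2108. Expand this rational in ℤ_7: compute digits iteratively via d_i = x_i mod 7, x_{i+1} = (x_i − d_i)/7. The first 4 digits are (1, 0, 6, 0).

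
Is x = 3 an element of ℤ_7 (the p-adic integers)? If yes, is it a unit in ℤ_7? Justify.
x ∈ ℤ_7^× (unit); v_7(x) = 0

ℤ_7 = {x ∈ ℚ_7 : v_7(x) ≥ 0} and ℤ_7^× = {x ∈ ℤ_7 : v_7(x) = 0}. Here v_7(3) = v_7(num) − v_7(den) = 0; compare against these criteria.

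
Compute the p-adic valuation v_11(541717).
v_11(541717) = 4

v_11(n) is the largest exponent k such that 11^k divides n. Factor out: 541717 = 11^4 · 37. (Sign doesn't affect v_p.) So v_11(541717) = 4.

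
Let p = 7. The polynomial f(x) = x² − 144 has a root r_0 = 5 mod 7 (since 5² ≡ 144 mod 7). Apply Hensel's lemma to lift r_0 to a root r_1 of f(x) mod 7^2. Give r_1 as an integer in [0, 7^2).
r_1 = 12 (mod 49)

Hensel's recurrence: r_{i+1} = r_i − f(r_i)·(f′(r_i))^{-1} mod 7^{i+2}, with f′(x) = 2x. Iterate:
  r_0 = 5 (mod 7)
  r_1 = 12 (mod 49)
Final: r_1 = 12, and one checks f(r_1) ≡ 0 mod 7^2.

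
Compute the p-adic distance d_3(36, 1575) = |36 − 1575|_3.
d_3(36, 1575) = 1/81

Step 1 — x − y = 36 − 1575 = -1539. Step 2 — v_3(-1539) = 4 (factor: -1539 = −(3^4 · 19); the sign does not affect v_p). Step 3 — |x − y|_3 = 3^{-4} = 1/81.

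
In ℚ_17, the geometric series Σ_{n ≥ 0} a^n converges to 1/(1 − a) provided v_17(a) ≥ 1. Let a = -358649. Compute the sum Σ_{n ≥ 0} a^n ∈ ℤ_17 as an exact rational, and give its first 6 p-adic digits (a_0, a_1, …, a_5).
Σ a^n = 1/(1 − a) = 1/358650;  first 6 digits = (1, 0, 0, 12, 12, 16)

v_17(a) = 3 ≥ 1, so the series converges in ℤ_17 to 1/(1 − a) = 1/(1 − (-358649)) = 1/358650. Expand this rational in ℤ_17: compute digits iteratively via d_i = x_i mod 17, x_{i+1} = (x_i − d_i)/17. The first 6 digits are (1, 0, 0, 12, 12, 16).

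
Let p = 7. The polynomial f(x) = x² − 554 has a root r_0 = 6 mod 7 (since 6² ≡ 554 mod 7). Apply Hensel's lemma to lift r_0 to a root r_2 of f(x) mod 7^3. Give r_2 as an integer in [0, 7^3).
r_2 = 90 (mod 343)

Hensel's recurrence: r_{i+1} = r_i − f(r_i)·(f′(r_i))^{-1} mod 7^{i+2}, with f′(x) = 2x. Iterate:
  r_0 = 6 (mod 7)
  r_1 = 41 (mod 49)
  r_2 = 90 (mod 343)
Final: r_2 = 90, and one checks f(r_2) ≡ 0 mod 7^3.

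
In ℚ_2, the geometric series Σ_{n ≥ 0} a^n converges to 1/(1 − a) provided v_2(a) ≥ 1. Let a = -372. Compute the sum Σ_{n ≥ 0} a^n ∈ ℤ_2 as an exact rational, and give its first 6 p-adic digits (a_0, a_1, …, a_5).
Σ a^n = 1/(1 − a) = 1/373;  first 6 digits = (1, 0, 1, 1, 1, 0)

v_2(a) = 2 ≥ 1, so the series converges in ℤ_2 to 1/(1 − a) = 1/(1 − (-372)) = 1/373. Expand this rational in ℤ_2: compute digits iteratively via d_i = x_i mod 2, x_{i+1} = (x_i − d_i)/2. The first 6 digits are (1, 0, 1, 1, 1, 0).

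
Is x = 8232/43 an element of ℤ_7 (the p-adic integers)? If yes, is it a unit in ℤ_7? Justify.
x ∈ ℤ_7 but not a unit; v_7(x) = 3 > 0

ℤ_7 = {x ∈ ℚ_7 : v_7(x) ≥ 0} and ℤ_7^× = {x ∈ ℤ_7 : v_7(x) = 0}. Here v_7(8232/43) = v_7(num) − v_7(den) = 3; compare against these criteria.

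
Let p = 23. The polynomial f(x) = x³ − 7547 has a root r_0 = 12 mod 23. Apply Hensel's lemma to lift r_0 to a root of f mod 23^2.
r_1 = 12 (mod 529)

Hensel: r_{i+1} = r_i − f(r_i)/f′(r_i) mod 23^{i+2}, where f′(x) = 3x². Iterate:
  r_0 = 12 (mod 23)
  r_1 = 12 (mod 529)
Final: r = 12 with f(r) ≡ 0 mod 23^2.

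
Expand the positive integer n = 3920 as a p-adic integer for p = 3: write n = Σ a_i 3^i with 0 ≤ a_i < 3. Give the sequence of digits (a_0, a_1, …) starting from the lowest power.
(a_0, a_1, …) = (2, 1, 0, 1, 0, 1, 2, 1)

Repeated division by 3 gives the digits low-to-high: 3920 = 2 + 1·3^1 + 1·3^3 + 1·3^5 + 2·3^6 + 1·3^7. Digit sequence: (2, 1, 0, 1, 0, 1, 2, 1).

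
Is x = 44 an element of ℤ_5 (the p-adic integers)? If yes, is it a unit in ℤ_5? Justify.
x ∈ ℤ_5^× (unit); v_5(x) = 0

ℤ_5 = {x ∈ ℚ_5 : v_5(x) ≥ 0} and ℤ_5^× = {x ∈ ℤ_5 : v_5(x) = 0}. Here v_5(44) = v_5(num) − v_5(den) = 0; compare against these criteria.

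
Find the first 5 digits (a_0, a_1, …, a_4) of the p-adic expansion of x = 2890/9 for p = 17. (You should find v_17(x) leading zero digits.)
(a_0, …, a_4) = (0, 0, 3, 15, 1)

v_17(2890/9) = 2, so a_0 = ... = a_1 = 0. Factor out: x = 17^2 · u with u = 10/9 a unit in ℤ_17. Expand u iteratively via a_{v+i} = u_i mod 17, u_{i+1} = (u_i − a_{v+i})/17:
  u_0 = 10/9;  a_2 = 3;  u_1 = (u_0 − 3)/17 = -1/9
  u_1 = -1/9;  a_3 = 15;  u_2 = (u_1 − 15)/17 = -8/9
  u_2 = -8/9;  a_4 = 1;  u_3 = (u_2 − 1)/17 = -1/9
Digits: (0, 0, 3, 15, 1).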